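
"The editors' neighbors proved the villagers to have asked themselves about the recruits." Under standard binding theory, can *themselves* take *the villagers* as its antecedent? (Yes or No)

*themselves* is a reflexive; Principle A requires it to be bound within its binding domain — the clause headed by 'asked'.
— the villagers: subject of the clause headed by 'asked'; c-commands the reflexive within its binding domain — allowed (Principle A).

Yes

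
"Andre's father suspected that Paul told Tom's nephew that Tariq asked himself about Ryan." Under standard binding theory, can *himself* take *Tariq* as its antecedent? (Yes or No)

*himself* is a reflexive; Principle A requires it to be bound within its binding domain — the clause headed by 'asked'.
— Tariq: subject of the clause headed by 'asked'; c-commands the reflexive within its binding domain — allowed (Principle A).

Yes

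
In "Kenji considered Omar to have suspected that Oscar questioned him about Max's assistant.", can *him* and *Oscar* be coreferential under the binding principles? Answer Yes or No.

No

*Oscar* is an R-expression; Principle C requires it to be free (not bound by any c-commanding expression).
— him: object of the clause headed by 'questioned'; the R-expression locally c-commands the pronoun — coreference blocked (Principle B on the pronoun).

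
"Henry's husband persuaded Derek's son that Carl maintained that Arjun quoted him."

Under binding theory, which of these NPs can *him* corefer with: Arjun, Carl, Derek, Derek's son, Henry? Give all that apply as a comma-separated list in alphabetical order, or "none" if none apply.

*him* is a pronoun; Principle B requires it to be free in its binding domain — the clause headed by 'quoted'.
— Arjun: subject of the clause headed by 'quoted'; c-commands the pronoun within its binding domain — blocked (Principle B).
— Carl: subject of the clause headed by 'maintained'; c-commands the pronoun but lies outside its binding domain — allowed.
— Derek: possessor inside the object DP of the matrix clause; does not c-command the pronoun — Principle B does not apply; allowed.
— Derek's son: object of the matrix clause; c-commands the pronoun but lies outside its binding domain — allowed.
— Henry: possessor inside the subject DP of the matrix clause; does not c-command the pronoun — Principle B does not apply; allowed.

Carl, Derek, Derek's son, Henry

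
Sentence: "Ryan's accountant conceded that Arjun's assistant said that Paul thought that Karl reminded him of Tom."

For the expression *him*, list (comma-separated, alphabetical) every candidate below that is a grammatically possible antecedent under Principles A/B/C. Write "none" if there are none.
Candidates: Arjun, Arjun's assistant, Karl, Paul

Arjun, Arjun's assistant, Paul

*him* is a pronoun; Principle B requires it to be free in its binding domain — the clause headed by 'reminded'.
— Arjun: possessor inside the subject DP of the clause headed by 'said'; does not c-command the pronoun — Principle B does not apply; allowed.
— Arjun's assistant: subject of the clause headed by 'said'; c-commands the pronoun but lies outside its binding domain — allowed.
— Karl: subject of the clause headed by 'reminded'; c-commands the pronoun within its binding domain — blocked (Principle B).
— Paul: subject of the clause headed by 'thought'; c-commands the pronoun but lies outside its binding domain — allowed.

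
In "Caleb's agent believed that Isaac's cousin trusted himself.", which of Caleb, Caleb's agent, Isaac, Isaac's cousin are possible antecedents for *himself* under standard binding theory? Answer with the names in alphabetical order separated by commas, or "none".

*himself* is a reflexive; Principle A requires it to be bound within its binding domain — the clause headed by 'trusted'.
— Caleb: possessor inside the subject DP of the matrix clause; does not c-command the reflexive — cannot bind it (Principle A).
— Caleb's agent: subject of the matrix clause; c-commands the reflexive but lies outside its binding domain — cannot bind it (Principle A).
— Isaac: possessor inside the subject DP of the clause headed by 'trusted'; does not c-command the reflexive — cannot bind it (Principle A).
— Isaac's cousin: subject of the clause headed by 'trusted'; c-commands the reflexive within its binding domain — allowed (Principle A).

Isaac's cousin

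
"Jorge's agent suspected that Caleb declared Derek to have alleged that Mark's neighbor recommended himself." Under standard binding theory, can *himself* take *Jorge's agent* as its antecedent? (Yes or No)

*himself* is a reflexive; Principle A requires it to be bound within its binding domain — the clause headed by 'recommended'.
— Jorge's agent: subject of the matrix clause; c-commands the reflexive but lies outside its binding domain — cannot bind it (Principle A).

No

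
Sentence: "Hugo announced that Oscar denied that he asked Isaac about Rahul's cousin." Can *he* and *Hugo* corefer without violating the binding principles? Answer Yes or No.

*Hugo* is an R-expression; Principle C requires it to be free (not bound by any c-commanding expression).
— he: subject of the clause headed by 'asked'; the pronoun does not c-command the R-expression — coreference allowed.

Yes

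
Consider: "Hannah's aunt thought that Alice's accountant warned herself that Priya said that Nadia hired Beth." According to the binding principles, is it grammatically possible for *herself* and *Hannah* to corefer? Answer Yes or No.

No

*herself* is a reflexive; Principle A requires it to be bound within its binding domain — the clause headed by 'warned'.
— Hannah: possessor inside the subject DP of the matrix clause; does not c-command the reflexive — cannot bind it (Principle A).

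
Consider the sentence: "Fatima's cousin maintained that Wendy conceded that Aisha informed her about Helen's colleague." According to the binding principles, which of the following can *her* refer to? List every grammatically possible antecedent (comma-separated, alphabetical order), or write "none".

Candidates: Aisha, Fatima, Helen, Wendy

*her* is a pronoun; Principle B requires it to be free in its binding domain — the clause headed by 'informed'.
— Aisha: subject of the clause headed by 'informed'; c-commands the pronoun within its binding domain — blocked (Principle B).
— Fatima: possessor inside the subject DP of the matrix clause; does not c-command the pronoun — Principle B does not apply; allowed.
— Helen: possessor inside the second object DP of the clause headed by 'informed'; is c-commanded by the pronoun; coreference would bind this R-expression — blocked (Principle C).
— Wendy: subject of the clause headed by 'conceded'; c-commands the pronoun but lies outside its binding domain — allowed.

Fatima, Wendy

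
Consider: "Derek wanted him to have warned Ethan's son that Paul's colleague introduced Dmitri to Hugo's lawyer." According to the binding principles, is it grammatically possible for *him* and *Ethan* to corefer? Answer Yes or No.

No

*him* is a pronoun; Principle B requires it to be free in its binding domain — the matrix clause.
— Ethan: possessor inside the object DP of the clause headed by 'warned'; is c-commanded by the pronoun; coreference would bind this R-expression — blocked (Principle C).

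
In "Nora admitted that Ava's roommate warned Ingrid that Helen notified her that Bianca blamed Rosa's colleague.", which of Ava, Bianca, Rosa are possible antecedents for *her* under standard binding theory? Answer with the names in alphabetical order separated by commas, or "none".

Ava

*her* is a pronoun; Principle B requires it to be free in its binding domain — the clause headed by 'notified'.
— Ava: possessor inside the subject DP of the clause headed by 'warned'; does not c-command the pronoun — Principle B does not apply; allowed.
— Bianca: subject of the clause headed by 'blamed'; is c-commanded by the pronoun; coreference would bind this R-expression — blocked (Principle C).
— Rosa: possessor inside the object DP of the clause headed by 'blamed'; is c-commanded by the pronoun; coreference would bind this R-expression — blocked (Principle C).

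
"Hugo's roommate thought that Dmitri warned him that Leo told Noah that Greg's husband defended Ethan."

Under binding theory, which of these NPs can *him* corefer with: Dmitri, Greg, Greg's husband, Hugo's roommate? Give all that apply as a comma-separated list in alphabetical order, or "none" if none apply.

*him* is a pronoun; Principle B requires it to be free in its binding domain — the clause headed by 'warned'.
— Dmitri: subject of the clause headed by 'warned'; c-commands the pronoun within its binding domain — blocked (Principle B).
— Greg: possessor inside the subject DP of the clause headed by 'defended'; is c-commanded by the pronoun; coreference would bind this R-expression — blocked (Principle C).
— Greg's husband: subject of the clause headed by 'defended'; is c-commanded by the pronoun; coreference would bind this R-expression — blocked (Principle C).
— Hugo's roommate: subject of the matrix clause; c-commands the pronoun but lies outside its binding domain — allowed.

Hugo's roommate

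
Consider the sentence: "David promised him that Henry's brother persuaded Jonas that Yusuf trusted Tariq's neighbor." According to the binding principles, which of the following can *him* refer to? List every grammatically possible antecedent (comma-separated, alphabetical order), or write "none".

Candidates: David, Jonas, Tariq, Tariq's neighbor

none

*him* is a pronoun; Principle B requires it to be free in its binding domain — the matrix clause.
— David: subject of the matrix clause; c-commands the pronoun within its binding domain — blocked (Principle B).
— Jonas: object of the clause headed by 'persuaded'; is c-commanded by the pronoun; coreference would bind this R-expression — blocked (Principle C).
— Tariq: possessor inside the object DP of the clause headed by 'trusted'; is c-commanded by the pronoun; coreference would bind this R-expression — blocked (Principle C).
— Tariq's neighbor: object of the clause headed by 'trusted'; is c-commanded by the pronoun; coreference would bind this R-expression — blocked (Principle C).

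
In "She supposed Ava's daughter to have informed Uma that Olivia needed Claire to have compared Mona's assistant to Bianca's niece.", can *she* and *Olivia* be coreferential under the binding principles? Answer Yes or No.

No

*Olivia* is an R-expression; Principle C requires it to be free (not bound by any c-commanding expression).
— she: subject of the matrix clause; the pronoun c-commands the R-expression — coreference blocked (Principle C).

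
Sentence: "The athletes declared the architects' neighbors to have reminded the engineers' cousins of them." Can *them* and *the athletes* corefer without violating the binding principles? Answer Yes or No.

*the athletes* is an R-expression; Principle C requires it to be free (not bound by any c-commanding expression).
— them: second object of the clause headed by 'reminded'; the pronoun does not c-command the R-expression — coreference allowed.

Yes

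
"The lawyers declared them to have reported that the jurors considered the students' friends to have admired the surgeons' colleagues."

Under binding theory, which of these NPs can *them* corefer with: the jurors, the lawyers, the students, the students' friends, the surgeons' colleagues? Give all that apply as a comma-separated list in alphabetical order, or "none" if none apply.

none

*them* is a pronoun; Principle B requires it to be free in its binding domain — the matrix clause.
— the jurors: subject of the clause headed by 'considered'; is c-commanded by the pronoun; coreference would bind this R-expression — blocked (Principle C).
— the lawyers: subject of the matrix clause; c-commands the pronoun within its binding domain — blocked (Principle B).
— the students: possessor inside the subject DP of the clause headed by 'admired'; is c-commanded by the pronoun; coreference would bind this R-expression — blocked (Principle C).
— the students' friends: subject of the clause headed by 'admired'; is c-commanded by the pronoun; coreference would bind this R-expression — blocked (Principle C).
— the surgeons' colleagues: object of the clause headed by 'admired'; is c-commanded by the pronoun; coreference would bind this R-expression — blocked (Principle C).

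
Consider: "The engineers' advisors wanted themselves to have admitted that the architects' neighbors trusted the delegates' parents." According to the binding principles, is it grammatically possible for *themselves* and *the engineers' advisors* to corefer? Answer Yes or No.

Yes

*themselves* is a reflexive; Principle A requires it to be bound within its binding domain — the matrix clause.
— the engineers' advisors: subject of the matrix clause; c-commands the reflexive within its binding domain — allowed (Principle A).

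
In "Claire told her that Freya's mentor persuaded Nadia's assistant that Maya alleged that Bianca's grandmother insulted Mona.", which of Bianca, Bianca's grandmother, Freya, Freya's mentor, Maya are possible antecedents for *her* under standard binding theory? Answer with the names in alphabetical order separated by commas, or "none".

none

*her* is a pronoun; Principle B requires it to be free in its binding domain — the matrix clause.
— Bianca: possessor inside the subject DP of the clause headed by 'insulted'; is c-commanded by the pronoun; coreference would bind this R-expression — blocked (Principle C).
— Bianca's grandmother: subject of the clause headed by 'insulted'; is c-commanded by the pronoun; coreference would bind this R-expression — blocked (Principle C).
— Freya: possessor inside the subject DP of the clause headed by 'persuaded'; is c-commanded by the pronoun; coreference would bind this R-expression — blocked (Principle C).
— Freya's mentor: subject of the clause headed by 'persuaded'; is c-commanded by the pronoun; coreference would bind this R-expression — blocked (Principle C).
— Maya: subject of the clause headed by 'alleged'; is c-commanded by the pronoun; coreference would bind this R-expression — blocked (Principle C).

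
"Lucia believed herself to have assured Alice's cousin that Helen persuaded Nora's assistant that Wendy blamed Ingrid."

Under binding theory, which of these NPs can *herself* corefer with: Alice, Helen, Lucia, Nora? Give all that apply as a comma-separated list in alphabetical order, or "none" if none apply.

*herself* is a reflexive; Principle A requires it to be bound within its binding domain — the matrix clause.
— Alice: possessor inside the object DP of the clause headed by 'assured'; does not c-command the reflexive — cannot bind it (Principle A).
— Helen: subject of the clause headed by 'persuaded'; does not c-command the reflexive — cannot bind it (Principle A).
— Lucia: subject of the matrix clause; c-commands the reflexive within its binding domain — allowed (Principle A).
— Nora: possessor inside the object DP of the clause headed by 'persuaded'; does not c-command the reflexive — cannot bind it (Principle A).

Lucia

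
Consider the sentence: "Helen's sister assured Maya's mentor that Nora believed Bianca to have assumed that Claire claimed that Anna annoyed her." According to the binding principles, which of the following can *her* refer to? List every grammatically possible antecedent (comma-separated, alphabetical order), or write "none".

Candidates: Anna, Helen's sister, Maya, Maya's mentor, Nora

*her* is a pronoun; Principle B requires it to be free in its binding domain — the clause headed by 'annoyed'.
— Anna: subject of the clause headed by 'annoyed'; c-commands the pronoun within its binding domain — blocked (Principle B).
— Helen's sister: subject of the matrix clause; c-commands the pronoun but lies outside its binding domain — allowed.
— Maya: possessor inside the object DP of the matrix clause; does not c-command the pronoun — Principle B does not apply; allowed.
— Maya's mentor: object of the matrix clause; c-commands the pronoun but lies outside its binding domain — allowed.
— Nora: subject of the clause headed by 'believed'; c-commands the pronoun but lies outside its binding domain — allowed.

Helen's sister, Maya, Maya's mentor, Nora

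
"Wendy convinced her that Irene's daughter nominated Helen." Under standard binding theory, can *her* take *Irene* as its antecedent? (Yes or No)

*her* is a pronoun; Principle B requires it to be free in its binding domain — the matrix clause.
— Irene: possessor inside the subject DP of the clause headed by 'nominated'; is c-commanded by the pronoun; coreference would bind this R-expression — blocked (Principle C).

No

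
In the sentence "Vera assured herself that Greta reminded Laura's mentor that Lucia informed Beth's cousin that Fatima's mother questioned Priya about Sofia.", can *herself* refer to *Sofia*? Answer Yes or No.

No

*herself* is a reflexive; Principle A requires it to be bound within its binding domain — the matrix clause.
— Sofia: second object of the clause headed by 'questioned'; does not c-command the reflexive — cannot bind it (Principle A).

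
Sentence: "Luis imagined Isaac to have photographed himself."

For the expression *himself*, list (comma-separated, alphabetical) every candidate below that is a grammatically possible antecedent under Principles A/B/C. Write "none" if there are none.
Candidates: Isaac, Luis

Isaac

*himself* is a reflexive; Principle A requires it to be bound within its binding domain — the clause headed by 'photographed'.
— Isaac: subject of the clause headed by 'photographed'; c-commands the reflexive within its binding domain — allowed (Principle A).
— Luis: subject of the matrix clause; c-commands the reflexive but lies outside its binding domain — cannot bind it (Principle A).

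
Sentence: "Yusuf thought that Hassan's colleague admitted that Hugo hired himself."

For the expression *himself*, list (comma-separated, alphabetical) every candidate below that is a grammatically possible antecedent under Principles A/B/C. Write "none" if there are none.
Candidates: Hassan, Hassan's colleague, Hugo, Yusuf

Hugo

*himself* is a reflexive; Principle A requires it to be bound within its binding domain — the clause headed by 'hired'.
— Hassan: possessor inside the subject DP of the clause headed by 'admitted'; does not c-command the reflexive — cannot bind it (Principle A).
— Hassan's colleague: subject of the clause headed by 'admitted'; c-commands the reflexive but lies outside its binding domain — cannot bind it (Principle A).
— Hugo: subject of the clause headed by 'hired'; c-commands the reflexive within its binding domain — allowed (Principle A).
— Yusuf: subject of the matrix clause; c-commands the reflexive but lies outside its binding domain — cannot bind it (Principle A).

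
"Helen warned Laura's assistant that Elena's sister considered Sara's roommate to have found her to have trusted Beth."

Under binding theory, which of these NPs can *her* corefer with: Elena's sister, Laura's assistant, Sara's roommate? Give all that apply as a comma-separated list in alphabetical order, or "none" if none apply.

Elena's sister, Laura's assistant

*her* is a pronoun; Principle B requires it to be free in its binding domain — the clause headed by 'found'.
— Elena's sister: subject of the clause headed by 'considered'; c-commands the pronoun but lies outside its binding domain — allowed.
— Laura's assistant: object of the matrix clause; c-commands the pronoun but lies outside its binding domain — allowed.
— Sara's roommate: subject of the clause headed by 'found'; c-commands the pronoun within its binding domain — blocked (Principle B).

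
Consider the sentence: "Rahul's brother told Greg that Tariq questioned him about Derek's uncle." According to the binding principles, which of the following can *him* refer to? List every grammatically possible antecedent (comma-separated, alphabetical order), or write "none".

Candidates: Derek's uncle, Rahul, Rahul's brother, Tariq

Rahul, Rahul's brother

*him* is a pronoun; Principle B requires it to be free in its binding domain — the clause headed by 'questioned'.
— Derek's uncle: second object of the clause headed by 'questioned'; is c-commanded by the pronoun; coreference would bind this R-expression — blocked (Principle C).
— Rahul: possessor inside the subject DP of the matrix clause; does not c-command the pronoun — Principle B does not apply; allowed.
— Rahul's brother: subject of the matrix clause; c-commands the pronoun but lies outside its binding domain — allowed.
— Tariq: subject of the clause headed by 'questioned'; c-commands the pronoun within its binding domain — blocked (Principle B).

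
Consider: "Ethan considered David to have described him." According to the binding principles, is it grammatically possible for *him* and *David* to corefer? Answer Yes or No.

*him* is a pronoun; Principle B requires it to be free in its binding domain — the clause headed by 'described'.
— David: subject of the clause headed by 'described'; c-commands the pronoun within its binding domain — blocked (Principle B).

No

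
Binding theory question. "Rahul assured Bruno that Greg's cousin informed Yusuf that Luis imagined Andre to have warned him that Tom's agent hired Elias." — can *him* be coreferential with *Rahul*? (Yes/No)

Yes

*him* is a pronoun; Principle B requires it to be free in its binding domain — the clause headed by 'warned'.
— Rahul: subject of the matrix clause; c-commands the pronoun but lies outside its binding domain — allowed.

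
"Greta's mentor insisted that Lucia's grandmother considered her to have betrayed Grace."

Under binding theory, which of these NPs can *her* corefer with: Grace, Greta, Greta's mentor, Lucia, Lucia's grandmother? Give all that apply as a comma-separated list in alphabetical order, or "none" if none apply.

*her* is a pronoun; Principle B requires it to be free in its binding domain — the clause headed by 'considered'.
— Grace: object of the clause headed by 'betrayed'; is c-commanded by the pronoun; coreference would bind this R-expression — blocked (Principle C).
— Greta: possessor inside the subject DP of the matrix clause; does not c-command the pronoun — Principle B does not apply; allowed.
— Greta's mentor: subject of the matrix clause; c-commands the pronoun but lies outside its binding domain — allowed.
— Lucia: possessor inside the subject DP of the clause headed by 'considered'; does not c-command the pronoun — Principle B does not apply; allowed.
— Lucia's grandmother: subject of the clause headed by 'considered'; c-commands the pronoun within its binding domain — blocked (Principle B).

Greta, Greta's mentor, Lucia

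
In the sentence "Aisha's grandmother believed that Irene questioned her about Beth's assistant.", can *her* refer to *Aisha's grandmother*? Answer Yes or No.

Yes

*her* is a pronoun; Principle B requires it to be free in its binding domain — the clause headed by 'questioned'.
— Aisha's grandmother: subject of the matrix clause; c-commands the pronoun but lies outside its binding domain — allowed.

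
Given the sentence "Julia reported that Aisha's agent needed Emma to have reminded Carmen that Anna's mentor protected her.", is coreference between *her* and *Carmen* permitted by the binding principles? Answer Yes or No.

Yes

*her* is a pronoun; Principle B requires it to be free in its binding domain — the clause headed by 'protected'.
— Carmen: object of the clause headed by 'reminded'; c-commands the pronoun but lies outside its binding domain — allowed.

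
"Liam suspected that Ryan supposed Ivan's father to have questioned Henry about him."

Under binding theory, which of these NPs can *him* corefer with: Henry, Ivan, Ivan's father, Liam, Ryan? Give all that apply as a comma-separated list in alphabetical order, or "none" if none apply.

Ivan, Liam, Ryan

*him* is a pronoun; Principle B requires it to be free in its binding domain — the clause headed by 'questioned'.
— Henry: object of the clause headed by 'questioned'; c-commands the pronoun within its binding domain — blocked (Principle B).
— Ivan: possessor inside the subject DP of the clause headed by 'questioned'; does not c-command the pronoun — Principle B does not apply; allowed.
— Ivan's father: subject of the clause headed by 'questioned'; c-commands the pronoun within its binding domain — blocked (Principle B).
— Liam: subject of the matrix clause; c-commands the pronoun but lies outside its binding domain — allowed.
— Ryan: subject of the clause headed by 'supposed'; c-commands the pronoun but lies outside its binding domain — allowed.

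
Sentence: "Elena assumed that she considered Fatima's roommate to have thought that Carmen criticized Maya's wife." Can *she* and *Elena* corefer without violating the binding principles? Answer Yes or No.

Yes

*Elena* is an R-expression; Principle C requires it to be free (not bound by any c-commanding expression).
— she: subject of the clause headed by 'considered'; the pronoun does not c-command the R-expression — coreference allowed.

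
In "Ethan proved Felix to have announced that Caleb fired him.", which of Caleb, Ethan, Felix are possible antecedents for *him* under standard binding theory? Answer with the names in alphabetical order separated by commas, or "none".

*him* is a pronoun; Principle B requires it to be free in its binding domain — the clause headed by 'fired'.
— Caleb: subject of the clause headed by 'fired'; c-commands the pronoun within its binding domain — blocked (Principle B).
— Ethan: subject of the matrix clause; c-commands the pronoun but lies outside its binding domain — allowed.
— Felix: subject of the clause headed by 'announced'; c-commands the pronoun but lies outside its binding domain — allowed.

Ethan, Felix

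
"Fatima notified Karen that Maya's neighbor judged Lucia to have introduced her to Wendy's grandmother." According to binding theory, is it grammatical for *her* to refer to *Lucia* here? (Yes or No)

No

*Lucia* is an R-expression; Principle C requires it to be free (not bound by any c-commanding expression).
— her: object of the clause headed by 'introduced'; the R-expression locally c-commands the pronoun — coreference blocked (Principle B on the pronoun).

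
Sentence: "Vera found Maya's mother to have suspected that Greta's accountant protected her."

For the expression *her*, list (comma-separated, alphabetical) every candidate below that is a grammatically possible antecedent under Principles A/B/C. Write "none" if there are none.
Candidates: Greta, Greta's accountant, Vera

Greta, Vera

*her* is a pronoun; Principle B requires it to be free in its binding domain — the clause headed by 'protected'.
— Greta: possessor inside the subject DP of the clause headed by 'protected'; does not c-command the pronoun — Principle B does not apply; allowed.
— Greta's accountant: subject of the clause headed by 'protected'; c-commands the pronoun within its binding domain — blocked (Principle B).
— Vera: subject of the matrix clause; c-commands the pronoun but lies outside its binding domain — allowed.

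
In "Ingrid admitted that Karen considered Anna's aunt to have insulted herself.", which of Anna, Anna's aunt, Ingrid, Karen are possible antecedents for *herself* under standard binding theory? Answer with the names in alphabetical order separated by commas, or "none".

Anna's aunt

*herself* is a reflexive; Principle A requires it to be bound within its binding domain — the clause headed by 'insulted'.
— Anna: possessor inside the subject DP of the clause headed by 'insulted'; does not c-command the reflexive — cannot bind it (Principle A).
— Anna's aunt: subject of the clause headed by 'insulted'; c-commands the reflexive within its binding domain — allowed (Principle A).
— Ingrid: subject of the matrix clause; c-commands the reflexive but lies outside its binding domain — cannot bind it (Principle A).
— Karen: subject of the clause headed by 'considered'; c-commands the reflexive but lies outside its binding domain — cannot bind it (Principle A).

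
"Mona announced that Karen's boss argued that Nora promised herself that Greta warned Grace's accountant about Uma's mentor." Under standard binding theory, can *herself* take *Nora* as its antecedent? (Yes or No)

Yes

*herself* is a reflexive; Principle A requires it to be bound within its binding domain — the clause headed by 'promised'.
— Nora: subject of the clause headed by 'promised'; c-commands the reflexive within its binding domain — allowed (Principle A).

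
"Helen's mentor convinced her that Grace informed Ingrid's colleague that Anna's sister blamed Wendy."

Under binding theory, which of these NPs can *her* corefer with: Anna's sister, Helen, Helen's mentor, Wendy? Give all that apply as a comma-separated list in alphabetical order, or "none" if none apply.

*her* is a pronoun; Principle B requires it to be free in its binding domain — the matrix clause.
— Anna's sister: subject of the clause headed by 'blamed'; is c-commanded by the pronoun; coreference would bind this R-expression — blocked (Principle C).
— Helen: possessor inside the subject DP of the matrix clause; does not c-command the pronoun — Principle B does not apply; allowed.
— Helen's mentor: subject of the matrix clause; c-commands the pronoun within its binding domain — blocked (Principle B).
— Wendy: object of the clause headed by 'blamed'; is c-commanded by the pronoun; coreference would bind this R-expression — blocked (Principle C).

Helen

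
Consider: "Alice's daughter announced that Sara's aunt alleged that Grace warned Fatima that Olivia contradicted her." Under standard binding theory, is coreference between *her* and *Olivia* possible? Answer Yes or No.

No

*Olivia* is an R-expression; Principle C requires it to be free (not bound by any c-commanding expression).
— her: object of the clause headed by 'contradicted'; the R-expression locally c-commands the pronoun — coreference blocked (Principle B on the pronoun).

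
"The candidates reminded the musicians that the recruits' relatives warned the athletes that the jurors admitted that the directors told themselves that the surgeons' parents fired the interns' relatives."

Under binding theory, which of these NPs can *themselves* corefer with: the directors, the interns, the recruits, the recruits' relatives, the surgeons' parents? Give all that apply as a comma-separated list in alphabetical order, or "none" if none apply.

the directors

*themselves* is a reflexive; Principle A requires it to be bound within its binding domain — the clause headed by 'told'.
— the directors: subject of the clause headed by 'told'; c-commands the reflexive within its binding domain — allowed (Principle A).
— the interns: possessor inside the object DP of the clause headed by 'fired'; does not c-command the reflexive — cannot bind it (Principle A).
— the recruits: possessor inside the subject DP of the clause headed by 'warned'; does not c-command the reflexive — cannot bind it (Principle A).
— the recruits' relatives: subject of the clause headed by 'warned'; c-commands the reflexive but lies outside its binding domain — cannot bind it (Principle A).
— the surgeons' parents: subject of the clause headed by 'fired'; does not c-command the reflexive — cannot bind it (Principle A).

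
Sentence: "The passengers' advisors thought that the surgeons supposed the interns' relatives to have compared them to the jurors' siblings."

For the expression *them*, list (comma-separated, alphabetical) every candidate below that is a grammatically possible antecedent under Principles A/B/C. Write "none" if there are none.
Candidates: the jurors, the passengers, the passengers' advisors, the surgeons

*them* is a pronoun; Principle B requires it to be free in its binding domain — the clause headed by 'compared'.
— the jurors: possessor inside the second object DP of the clause headed by 'compared'; is c-commanded by the pronoun; coreference would bind this R-expression — blocked (Principle C).
— the passengers: possessor inside the subject DP of the matrix clause; does not c-command the pronoun — Principle B does not apply; allowed.
— the passengers' advisors: subject of the matrix clause; c-commands the pronoun but lies outside its binding domain — allowed.
— the surgeons: subject of the clause headed by 'supposed'; c-commands the pronoun but lies outside its binding domain — allowed.

the passengers, the passengers' advisors, the surgeons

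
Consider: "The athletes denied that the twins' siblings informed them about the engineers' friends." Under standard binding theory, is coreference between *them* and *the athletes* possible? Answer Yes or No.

*the athletes* is an R-expression; Principle C requires it to be free (not bound by any c-commanding expression).
— them: object of the clause headed by 'informed'; the pronoun does not c-command the R-expression — coreference allowed.

Yes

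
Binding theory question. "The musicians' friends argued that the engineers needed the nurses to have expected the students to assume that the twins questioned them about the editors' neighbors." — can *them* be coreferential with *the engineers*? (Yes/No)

Yes

*them* is a pronoun; Principle B requires it to be free in its binding domain — the clause headed by 'questioned'.
— the engineers: subject of the clause headed by 'needed'; c-commands the pronoun but lies outside its binding domain — allowed.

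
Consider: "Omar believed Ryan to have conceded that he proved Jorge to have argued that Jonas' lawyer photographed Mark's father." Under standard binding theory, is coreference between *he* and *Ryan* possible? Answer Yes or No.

*Ryan* is an R-expression; Principle C requires it to be free (not bound by any c-commanding expression).
— he: subject of the clause headed by 'proved'; the pronoun does not c-command the R-expression — coreference allowed.

Yes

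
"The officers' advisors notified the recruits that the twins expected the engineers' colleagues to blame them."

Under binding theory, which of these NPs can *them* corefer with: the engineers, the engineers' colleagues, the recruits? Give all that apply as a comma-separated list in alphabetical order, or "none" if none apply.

the engineers, the recruits

*them* is a pronoun; Principle B requires it to be free in its binding domain — the clause headed by 'blame'.
— the engineers: possessor inside the subject DP of the clause headed by 'blame'; does not c-command the pronoun — Principle B does not apply; allowed.
— the engineers' colleagues: subject of the clause headed by 'blame'; c-commands the pronoun within its binding domain — blocked (Principle B).
— the recruits: object of the matrix clause; c-commands the pronoun but lies outside its binding domain — allowed.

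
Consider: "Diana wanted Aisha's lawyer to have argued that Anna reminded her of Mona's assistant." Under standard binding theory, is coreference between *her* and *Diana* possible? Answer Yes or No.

Yes

*Diana* is an R-expression; Principle C requires it to be free (not bound by any c-commanding expression).
— her: object of the clause headed by 'reminded'; the pronoun does not c-command the R-expression — coreference allowed.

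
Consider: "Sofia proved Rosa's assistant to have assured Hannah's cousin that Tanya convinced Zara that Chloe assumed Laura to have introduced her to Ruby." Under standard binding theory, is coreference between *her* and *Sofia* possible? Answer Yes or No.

Yes

*Sofia* is an R-expression; Principle C requires it to be free (not bound by any c-commanding expression).
— her: object of the clause headed by 'introduced'; the pronoun does not c-command the R-expression — coreference allowed.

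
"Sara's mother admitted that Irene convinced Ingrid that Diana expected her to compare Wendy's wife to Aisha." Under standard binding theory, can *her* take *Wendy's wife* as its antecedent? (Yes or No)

*her* is a pronoun; Principle B requires it to be free in its binding domain — the clause headed by 'expected'.
— Wendy's wife: object of the clause headed by 'compare'; is c-commanded by the pronoun; coreference would bind this R-expression — blocked (Principle C).

No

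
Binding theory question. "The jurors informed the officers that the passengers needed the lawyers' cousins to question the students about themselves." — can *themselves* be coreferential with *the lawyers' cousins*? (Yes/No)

Yes

*themselves* is a reflexive; Principle A requires it to be bound within its binding domain — the clause headed by 'question'.
— the lawyers' cousins: subject of the clause headed by 'question'; c-commands the reflexive within its binding domain — allowed (Principle A).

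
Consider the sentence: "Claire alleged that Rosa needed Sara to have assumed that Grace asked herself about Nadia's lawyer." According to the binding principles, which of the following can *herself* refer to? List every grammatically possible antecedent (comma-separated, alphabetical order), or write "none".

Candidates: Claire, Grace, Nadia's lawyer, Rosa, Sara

*herself* is a reflexive; Principle A requires it to be bound within its binding domain — the clause headed by 'asked'.
— Claire: subject of the matrix clause; c-commands the reflexive but lies outside its binding domain — cannot bind it (Principle A).
— Grace: subject of the clause headed by 'asked'; c-commands the reflexive within its binding domain — allowed (Principle A).
— Nadia's lawyer: second object of the clause headed by 'asked'; does not c-command the reflexive — cannot bind it (Principle A).
— Rosa: subject of the clause headed by 'needed'; c-commands the reflexive but lies outside its binding domain — cannot bind it (Principle A).
— Sara: subject of the clause headed by 'assumed'; c-commands the reflexive but lies outside its binding domain — cannot bind it (Principle A).

Grace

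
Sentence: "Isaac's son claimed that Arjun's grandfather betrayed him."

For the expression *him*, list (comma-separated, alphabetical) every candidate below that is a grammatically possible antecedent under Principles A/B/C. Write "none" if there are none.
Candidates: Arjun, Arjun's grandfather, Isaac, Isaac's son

*him* is a pronoun; Principle B requires it to be free in its binding domain — the clause headed by 'betrayed'.
— Arjun: possessor inside the subject DP of the clause headed by 'betrayed'; does not c-command the pronoun — Principle B does not apply; allowed.
— Arjun's grandfather: subject of the clause headed by 'betrayed'; c-commands the pronoun within its binding domain — blocked (Principle B).
— Isaac: possessor inside the subject DP of the matrix clause; does not c-command the pronoun — Principle B does not apply; allowed.
— Isaac's son: subject of the matrix clause; c-commands the pronoun but lies outside its binding domain — allowed.

Arjun, Isaac, Isaac's son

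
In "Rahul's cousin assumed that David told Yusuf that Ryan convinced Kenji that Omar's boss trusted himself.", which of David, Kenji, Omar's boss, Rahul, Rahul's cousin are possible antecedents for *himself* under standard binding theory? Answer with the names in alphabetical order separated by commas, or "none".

*himself* is a reflexive; Principle A requires it to be bound within its binding domain — the clause headed by 'trusted'.
— David: subject of the clause headed by 'told'; c-commands the reflexive but lies outside its binding domain — cannot bind it (Principle A).
— Kenji: object of the clause headed by 'convinced'; c-commands the reflexive but lies outside its binding domain — cannot bind it (Principle A).
— Omar's boss: subject of the clause headed by 'trusted'; c-commands the reflexive within its binding domain — allowed (Principle A).
— Rahul: possessor inside the subject DP of the matrix clause; does not c-command the reflexive — cannot bind it (Principle A).
— Rahul's cousin: subject of the matrix clause; c-commands the reflexive but lies outside its binding domain — cannot bind it (Principle A).

Omar's boss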